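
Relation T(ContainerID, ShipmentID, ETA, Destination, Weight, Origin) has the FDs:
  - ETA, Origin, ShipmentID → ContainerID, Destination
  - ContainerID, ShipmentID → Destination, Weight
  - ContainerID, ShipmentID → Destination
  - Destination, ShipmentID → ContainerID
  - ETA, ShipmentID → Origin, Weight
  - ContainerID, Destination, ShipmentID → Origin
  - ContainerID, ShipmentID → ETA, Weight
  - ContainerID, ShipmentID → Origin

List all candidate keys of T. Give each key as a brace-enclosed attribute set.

{ContainerID, ShipmentID}, {Destination, ShipmentID}, {ETA, ShipmentID}

No FD produces {ShipmentID}, so it must be in every candidate key.
Closure of {ContainerID, ShipmentID} is {ContainerID, Destination, ETA, Origin, ShipmentID, Weight}, the whole schema; {ContainerID, ShipmentID} is a candidate key.
Closure of {Destination, ShipmentID} is {ContainerID, Destination, ETA, Origin, ShipmentID, Weight}, the whole schema; {Destination, ShipmentID} is a candidate key.
Closure of {ETA, ShipmentID} is {ContainerID, Destination, ETA, Origin, ShipmentID, Weight}, the whole schema; {ETA, ShipmentID} is a candidate key.
Any other superkey properly contains one of these, so there are no further candidate keys.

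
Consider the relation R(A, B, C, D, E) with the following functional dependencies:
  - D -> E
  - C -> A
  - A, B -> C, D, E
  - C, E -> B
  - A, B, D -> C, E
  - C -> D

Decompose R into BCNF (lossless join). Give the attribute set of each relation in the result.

Candidate keys of the original relation: {A, B}, {C}.
{A, B, C, D, E}: {D} determines {D, E} here but is not a superkey — split on D -> E, giving {D, E} and {A, B, C, D}.
{D, E}: every determinant is a superkey — BCNF.
{A, B, C, D}: every determinant is a superkey — BCNF.

{A, B, C, D}; {D, E}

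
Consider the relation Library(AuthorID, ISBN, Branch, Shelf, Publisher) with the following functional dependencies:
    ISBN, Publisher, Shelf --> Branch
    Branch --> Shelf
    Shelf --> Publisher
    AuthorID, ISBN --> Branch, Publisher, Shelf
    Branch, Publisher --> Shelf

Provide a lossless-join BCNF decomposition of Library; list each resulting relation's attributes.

{AuthorID, ISBN, Shelf}; {Branch, ISBN}; {Branch, Shelf}; {Publisher, Shelf}

Candidate key of the original relation: {AuthorID, ISBN}.
{AuthorID, Branch, ISBN, Publisher, Shelf}: {ISBN, Publisher, Shelf} determines {Branch, ISBN, Publisher, Shelf} here but is not a superkey — split on ISBN, Publisher, Shelf --> Branch, giving {Branch, ISBN, Publisher, Shelf} and {AuthorID, ISBN, Publisher, Shelf}.
{Branch, ISBN, Publisher, Shelf}: {Branch} determines {Branch, Publisher, Shelf} here but is not a superkey — split on Branch --> Publisher, Shelf, giving {Branch, Publisher, Shelf} and {Branch, ISBN}.
{Branch, Publisher, Shelf}: {Shelf} determines {Publisher, Shelf} here but is not a superkey — split on Shelf --> Publisher, giving {Publisher, Shelf} and {Branch, Shelf}.
{Publisher, Shelf}: every determinant is a superkey — BCNF.
{Branch, Shelf}: every determinant is a superkey — BCNF.
{Branch, ISBN}: every determinant is a superkey — BCNF.
{AuthorID, ISBN, Publisher, Shelf}: {Shelf} determines {Publisher, Shelf} here but is not a superkey — split on Shelf --> Publisher, giving {Publisher, Shelf} and {AuthorID, ISBN, Shelf}.
{Publisher, Shelf}: every determinant is a superkey — BCNF.
{AuthorID, ISBN, Shelf}: every determinant is a superkey — BCNF.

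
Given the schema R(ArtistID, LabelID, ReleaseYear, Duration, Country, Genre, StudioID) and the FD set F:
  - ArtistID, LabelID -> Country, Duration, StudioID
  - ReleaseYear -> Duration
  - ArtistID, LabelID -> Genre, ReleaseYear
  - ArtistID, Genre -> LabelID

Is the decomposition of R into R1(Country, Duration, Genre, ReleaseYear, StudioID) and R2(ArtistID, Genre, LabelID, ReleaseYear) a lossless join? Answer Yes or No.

The shared attributes are {Genre, ReleaseYear} and {Genre, ReleaseYear}⁺ = {Duration, Genre, ReleaseYear}.
The closure covers neither R1 nor R2 entirely; the join is not lossless.

No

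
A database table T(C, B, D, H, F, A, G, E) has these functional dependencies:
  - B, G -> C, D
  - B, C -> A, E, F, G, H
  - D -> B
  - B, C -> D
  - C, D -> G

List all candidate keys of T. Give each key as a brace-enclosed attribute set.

{B, C}⁺ = {A, B, C, D, E, F, G, H} — all of the relation — so {B, C} is a candidate key.
{B, G}⁺ = {A, B, C, D, E, F, G, H} — all of the relation — so {B, G} is a candidate key.
{C, D}⁺ = {A, B, C, D, E, F, G, H} — all of the relation — so {C, D} is a candidate key.
{D, G}⁺ = {A, B, C, D, E, F, G, H} — all of the relation — so {D, G} is a candidate key.
Any other superkey properly contains one of these, so there are no further candidate keys.

{B, C}, {B, G}, {C, D}, {D, G}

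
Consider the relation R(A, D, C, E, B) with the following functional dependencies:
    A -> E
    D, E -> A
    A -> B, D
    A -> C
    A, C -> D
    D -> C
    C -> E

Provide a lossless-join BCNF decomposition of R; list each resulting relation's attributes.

Candidate keys of the original relation: {A}, {D}.
Within {A, B, C, D, E}: {C}⁺ ∩ {A, B, C, D, E} = {C, E}, not the whole set, so C -> E violates BCNF; decompose into {C, E} and {A, B, C, D}.
{C, E}: every determinant is a superkey — BCNF.
{A, B, C, D}: every determinant is a superkey — BCNF.

{A, B, C, D}; {C, E}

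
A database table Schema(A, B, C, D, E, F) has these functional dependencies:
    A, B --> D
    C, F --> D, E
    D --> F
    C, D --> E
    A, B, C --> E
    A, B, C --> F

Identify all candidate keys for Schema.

No FD produces {A, B, C}, so they must be in every candidate key.
{A, B, C} is a candidate key since {A, B, C}⁺ = {A, B, C, D, E, F} covers every attribute.
No smaller or unrelated set reaches every attribute, so there are no other keys.

{A, B, C}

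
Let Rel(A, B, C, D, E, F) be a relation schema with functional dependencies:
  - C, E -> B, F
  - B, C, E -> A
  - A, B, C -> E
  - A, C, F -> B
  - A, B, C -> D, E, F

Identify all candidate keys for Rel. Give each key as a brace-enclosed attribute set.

{A, B, C}, {A, C, F}, {C, E}

{C} never appears on the right of any FD, so every key must include it.
Closure of {C, E} is {A, B, C, D, E, F}, the whole schema; {C, E} is a candidate key.
Closure of {A, B, C} is {A, B, C, D, E, F}, the whole schema; {A, B, C} is a candidate key.
Closure of {A, C, F} is {A, B, C, D, E, F}, the whole schema; {A, C, F} is a candidate key.
Any other superkey properly contains one of these, so there are no further candidate keys.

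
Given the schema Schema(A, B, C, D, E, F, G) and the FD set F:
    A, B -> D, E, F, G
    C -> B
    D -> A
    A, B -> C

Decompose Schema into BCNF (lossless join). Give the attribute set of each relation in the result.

{A, D}; {B, C}; {C, D, E, F, G}

Candidate keys of the original relation: {A, B}, {A, C}, {B, D}, {C, D}.
{A, B, C, D, E, F, G}: {C} determines {B, C} here but is not a superkey — split on C -> B, giving {B, C} and {A, C, D, E, F, G}.
{B, C} is in BCNF.
{A, C, D, E, F, G}: {D} determines {A, D} here but is not a superkey — split on D -> A, giving {A, D} and {C, D, E, F, G}.
{A, D} is in BCNF.
{C, D, E, F, G} is in BCNF.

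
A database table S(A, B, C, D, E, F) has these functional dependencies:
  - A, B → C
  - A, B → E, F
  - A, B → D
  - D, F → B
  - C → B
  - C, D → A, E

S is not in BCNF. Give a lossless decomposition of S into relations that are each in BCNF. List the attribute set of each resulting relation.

{A, C, D, E, F}; {B, D, F}

Candidate keys of the original relation: {A, B}, {A, C}, {A, D, F}, {C, D}.
In {A, B, C, D, E, F}, {D, F} is not a superkey ({D, F}⁺ restricted to this set is {B, D, F}), so split on D, F → B into {B, D, F} and {A, C, D, E, F}.
{B, D, F} is in BCNF.
{A, C, D, E, F} is in BCNF.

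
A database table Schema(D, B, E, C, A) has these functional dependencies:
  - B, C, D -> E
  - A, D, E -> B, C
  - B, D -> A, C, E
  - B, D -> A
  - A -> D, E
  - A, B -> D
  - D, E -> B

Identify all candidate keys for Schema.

Closure of {A} is {A, B, C, D, E}, the whole schema; {A} is a candidate key.
Closure of {B, D} is {A, B, C, D, E}, the whole schema; {B, D} is a candidate key.
Closure of {D, E} is {A, B, C, D, E}, the whole schema; {D, E} is a candidate key.
Any other superkey properly contains one of these, so there are no further candidate keys.

{A}, {B, D}, {D, E}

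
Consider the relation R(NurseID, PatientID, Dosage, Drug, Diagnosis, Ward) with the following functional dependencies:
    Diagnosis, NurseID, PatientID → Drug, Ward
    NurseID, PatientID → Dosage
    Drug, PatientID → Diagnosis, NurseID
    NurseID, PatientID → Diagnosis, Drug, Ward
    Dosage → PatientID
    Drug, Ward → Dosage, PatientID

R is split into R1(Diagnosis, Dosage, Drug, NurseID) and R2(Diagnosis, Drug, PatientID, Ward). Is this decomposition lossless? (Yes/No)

No

R1 ∩ R2 = {Diagnosis, Drug}; its closure under F is {Diagnosis, Drug}.
The closure covers neither R1 nor R2 entirely; the join is not lossless.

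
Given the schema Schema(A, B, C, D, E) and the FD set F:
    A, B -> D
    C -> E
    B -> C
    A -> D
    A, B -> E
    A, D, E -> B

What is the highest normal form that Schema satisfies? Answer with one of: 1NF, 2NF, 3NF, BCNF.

Candidate keys: {A, B}, {A, C}, {A, E}. Prime attributes: {A, B, C, E}.
For C -> E we have {C}⁺ = {C, E}; {C} is not a superkey, so BCNF fails.
A -> D has non-prime {D} on the right and a non-superkey on the left, so 3NF fails.
The proper key subset {A} of {A, B} determines non-prime {D}, so the relation is not even in 2NF.

1NF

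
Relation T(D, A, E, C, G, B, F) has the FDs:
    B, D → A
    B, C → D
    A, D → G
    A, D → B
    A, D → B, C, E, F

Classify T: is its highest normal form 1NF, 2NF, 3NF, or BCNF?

Candidate keys: {A, D}, {B, C}, {B, D}. Prime attributes: {A, B, C, D}.
Every FD has a superkey on the left, so the relation is in BCNF.

BCNF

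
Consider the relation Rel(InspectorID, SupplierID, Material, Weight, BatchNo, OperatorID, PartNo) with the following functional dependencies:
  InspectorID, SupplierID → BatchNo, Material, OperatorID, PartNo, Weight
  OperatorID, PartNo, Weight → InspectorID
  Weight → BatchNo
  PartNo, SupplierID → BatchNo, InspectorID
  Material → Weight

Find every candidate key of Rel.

{InspectorID, SupplierID}, {PartNo, SupplierID}

No FD produces {SupplierID}, so it must be in every candidate key.
{InspectorID, SupplierID}⁺ = {BatchNo, InspectorID, Material, OperatorID, PartNo, SupplierID, Weight} — all of the relation — so {InspectorID, SupplierID} is a candidate key.
{PartNo, SupplierID}⁺ = {BatchNo, InspectorID, Material, OperatorID, PartNo, SupplierID, Weight} — all of the relation — so {PartNo, SupplierID} is a candidate key.
These are minimal and exhaustive — every other superkey contains one of them.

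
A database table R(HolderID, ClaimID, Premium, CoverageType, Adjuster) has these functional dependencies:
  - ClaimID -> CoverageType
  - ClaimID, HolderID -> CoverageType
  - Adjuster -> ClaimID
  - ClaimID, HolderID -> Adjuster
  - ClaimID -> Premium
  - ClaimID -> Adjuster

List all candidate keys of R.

{Adjuster, HolderID}, {ClaimID, HolderID}

Attributes never on any right-hand side: {HolderID} — every candidate key must contain it.
{Adjuster, HolderID} is a candidate key since {Adjuster, HolderID}⁺ = {Adjuster, ClaimID, CoverageType, HolderID, Premium} covers every attribute.
{ClaimID, HolderID} is a candidate key since {ClaimID, HolderID}⁺ = {Adjuster, ClaimID, CoverageType, HolderID, Premium} covers every attribute.
Any other superkey properly contains one of these, so there are no further candidate keys.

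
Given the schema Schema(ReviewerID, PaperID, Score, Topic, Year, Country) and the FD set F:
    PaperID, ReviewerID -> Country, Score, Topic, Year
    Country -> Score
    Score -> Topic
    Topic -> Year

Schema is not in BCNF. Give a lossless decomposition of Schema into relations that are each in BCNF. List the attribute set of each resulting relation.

{Country, PaperID, ReviewerID}; {Country, Score}; {Score, Topic}; {Topic, Year}

Candidate key of the original relation: {PaperID, ReviewerID}.
In {Country, PaperID, ReviewerID, Score, Topic, Year}, {Country} is not a superkey ({Country}⁺ restricted to this set is {Country, Score, Topic, Year}), so split on Country -> Score, Topic, Year into {Country, Score, Topic, Year} and {Country, PaperID, ReviewerID}.
In {Country, Score, Topic, Year}, {Score} is not a superkey ({Score}⁺ restricted to this set is {Score, Topic, Year}), so split on Score -> Topic, Year into {Score, Topic, Year} and {Country, Score}.
In {Score, Topic, Year}, {Topic} is not a superkey ({Topic}⁺ restricted to this set is {Topic, Year}), so split on Topic -> Year into {Topic, Year} and {Score, Topic}.
{Topic, Year} is in BCNF.
{Score, Topic} is in BCNF.
{Country, Score} is in BCNF.
{Country, PaperID, ReviewerID} is in BCNF.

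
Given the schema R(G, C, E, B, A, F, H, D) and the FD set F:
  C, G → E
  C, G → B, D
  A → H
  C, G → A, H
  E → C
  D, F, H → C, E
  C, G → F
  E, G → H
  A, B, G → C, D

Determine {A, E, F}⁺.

{A, C, E, F, H}

Start with {A, E, F}.
A → H applies; add {H} → now {A, E, F, H}.
E → C applies; add {C} → now {A, C, E, F, H}.
No further FD applies.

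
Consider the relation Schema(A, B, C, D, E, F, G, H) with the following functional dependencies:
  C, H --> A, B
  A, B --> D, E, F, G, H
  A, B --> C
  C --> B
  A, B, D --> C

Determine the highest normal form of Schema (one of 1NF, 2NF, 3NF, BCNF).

Candidate keys: {A, B}, {A, C}, {C, H}. Prime attributes: {A, B, C, H}.
C --> B: {C}⁺ = {B, C}, which is not all of the attributes, so the left side is not a superkey — BCNF is violated.
Since {B} ⊆ prime attributes and every other non-superkey FD also has a prime right side, the schema is in 3NF.

3NF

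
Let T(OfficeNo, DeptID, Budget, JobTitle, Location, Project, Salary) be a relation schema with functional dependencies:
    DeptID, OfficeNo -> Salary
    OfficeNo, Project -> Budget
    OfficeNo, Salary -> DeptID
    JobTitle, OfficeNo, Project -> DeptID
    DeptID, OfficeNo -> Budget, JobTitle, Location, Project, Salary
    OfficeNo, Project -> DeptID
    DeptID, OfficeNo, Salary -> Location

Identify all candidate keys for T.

{OfficeNo} never appears on the right of any FD, so every key must include it.
{DeptID, OfficeNo}⁺ = {Budget, DeptID, JobTitle, Location, OfficeNo, Project, Salary}, which is every attribute, so {DeptID, OfficeNo} is a candidate key.
{OfficeNo, Project}⁺ = {Budget, DeptID, JobTitle, Location, OfficeNo, Project, Salary}, which is every attribute, so {OfficeNo, Project} is a candidate key.
{OfficeNo, Salary}⁺ = {Budget, DeptID, JobTitle, Location, OfficeNo, Project, Salary}, which is every attribute, so {OfficeNo, Salary} is a candidate key.
No proper subset of any of these is a key, and no other minimal superkey exists.

{DeptID, OfficeNo}, {OfficeNo, Project}, {OfficeNo, Salary}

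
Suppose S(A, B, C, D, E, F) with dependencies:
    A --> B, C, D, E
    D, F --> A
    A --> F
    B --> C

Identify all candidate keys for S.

{A} is a candidate key since {A}⁺ = {A, B, C, D, E, F} covers every attribute.
{D, F} is a candidate key since {D, F}⁺ = {A, B, C, D, E, F} covers every attribute.
No proper subset of any of these is a key, and no other minimal superkey exists.

{A}, {D, F}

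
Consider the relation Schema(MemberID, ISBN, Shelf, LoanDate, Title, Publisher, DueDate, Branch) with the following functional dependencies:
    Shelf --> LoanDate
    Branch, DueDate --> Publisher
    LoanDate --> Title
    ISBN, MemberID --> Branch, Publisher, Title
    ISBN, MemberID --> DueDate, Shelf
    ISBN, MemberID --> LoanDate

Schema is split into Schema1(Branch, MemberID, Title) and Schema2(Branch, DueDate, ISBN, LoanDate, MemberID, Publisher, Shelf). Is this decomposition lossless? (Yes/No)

Schema1 ∩ Schema2 = {Branch, MemberID}; its closure under F is {Branch, MemberID}.
Schema1 ⊄ {Branch, MemberID} and Schema2 ⊄ {Branch, MemberID}, so the split is lossy.

No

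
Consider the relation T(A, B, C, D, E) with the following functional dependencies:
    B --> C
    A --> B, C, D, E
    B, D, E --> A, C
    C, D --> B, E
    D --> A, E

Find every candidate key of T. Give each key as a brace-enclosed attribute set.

{A} is a candidate key since {A}⁺ = {A, B, C, D, E} covers every attribute.
{D} is a candidate key since {D}⁺ = {A, B, C, D, E} covers every attribute.
No proper subset of any of these is a key, and no other minimal superkey exists.

{A}, {D}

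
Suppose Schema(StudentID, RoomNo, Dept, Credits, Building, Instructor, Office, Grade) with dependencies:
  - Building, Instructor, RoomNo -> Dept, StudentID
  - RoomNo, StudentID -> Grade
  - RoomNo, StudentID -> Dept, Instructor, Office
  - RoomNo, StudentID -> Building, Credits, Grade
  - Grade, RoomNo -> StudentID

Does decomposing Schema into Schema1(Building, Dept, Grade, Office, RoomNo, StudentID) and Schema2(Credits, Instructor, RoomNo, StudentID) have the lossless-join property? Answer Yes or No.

Yes

Common attributes: {RoomNo, StudentID}; their closure is {Building, Credits, Dept, Grade, Instructor, Office, RoomNo, StudentID}.
This includes all of Schema1, so the common attributes are a superkey of Schema1 — the join is lossless.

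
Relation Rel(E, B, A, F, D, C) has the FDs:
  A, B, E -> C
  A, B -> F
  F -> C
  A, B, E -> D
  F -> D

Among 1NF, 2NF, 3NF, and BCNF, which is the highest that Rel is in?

Candidate key: {A, B, E}. Prime attributes: {A, B, E}.
A, B -> F breaks BCNF: {A, B}⁺ = {A, B, C, D, F}, so {A, B} is not a superkey.
Because {F} is non-prime and the left side of A, B -> F is not a superkey, the relation is not in 3NF.
The proper key subset {A, B} of {A, B, E} determines non-prime {C, D, F}, so the relation is not even in 2NF.

1NF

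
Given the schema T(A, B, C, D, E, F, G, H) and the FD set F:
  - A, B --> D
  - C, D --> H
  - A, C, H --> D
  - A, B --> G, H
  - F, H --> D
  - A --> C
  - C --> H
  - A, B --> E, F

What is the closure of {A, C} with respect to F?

{A, C, D, H}

Start with {A, C}.
C --> H applies; add {H} → now {A, C, H}.
A, C, H --> D applies; add {D} → now {A, C, D, H}.
No further FD applies.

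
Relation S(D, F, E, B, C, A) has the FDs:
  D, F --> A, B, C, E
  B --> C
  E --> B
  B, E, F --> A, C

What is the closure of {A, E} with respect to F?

{A, B, C, E}

Start with {A, E}.
E --> B applies; add {B} → now {A, B, E}.
B --> C applies; add {C} → now {A, B, C, E}.
No further FD applies.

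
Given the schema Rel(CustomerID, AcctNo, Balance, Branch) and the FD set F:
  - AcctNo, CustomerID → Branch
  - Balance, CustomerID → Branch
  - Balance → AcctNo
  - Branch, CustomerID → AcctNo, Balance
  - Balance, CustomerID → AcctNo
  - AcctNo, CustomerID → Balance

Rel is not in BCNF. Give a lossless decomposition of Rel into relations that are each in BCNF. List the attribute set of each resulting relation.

{AcctNo, Balance}; {Balance, Branch, CustomerID}

Candidate keys of the original relation: {AcctNo, CustomerID}, {Balance, CustomerID}, {Branch, CustomerID}.
In {AcctNo, Balance, Branch, CustomerID}, {Balance} is not a superkey ({Balance}⁺ restricted to this set is {AcctNo, Balance}), so split on Balance → AcctNo into {AcctNo, Balance} and {Balance, Branch, CustomerID}.
{AcctNo, Balance} is in BCNF.
{Balance, Branch, CustomerID} is in BCNF.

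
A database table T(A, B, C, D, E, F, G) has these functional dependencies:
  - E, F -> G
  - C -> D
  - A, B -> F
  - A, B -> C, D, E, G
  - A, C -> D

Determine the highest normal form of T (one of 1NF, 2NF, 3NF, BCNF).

2NF

Candidate key: {A, B}. Prime attributes: {A, B}.
For E, F -> G we have {E, F}⁺ = {E, F, G}; {E, F} is not a superkey, so BCNF fails.
Because {G} is non-prime and the left side of E, F -> G is not a superkey, the relation is not in 3NF.
Checking every proper subset of each key, none determines a non-prime attribute — 2NF is satisfied.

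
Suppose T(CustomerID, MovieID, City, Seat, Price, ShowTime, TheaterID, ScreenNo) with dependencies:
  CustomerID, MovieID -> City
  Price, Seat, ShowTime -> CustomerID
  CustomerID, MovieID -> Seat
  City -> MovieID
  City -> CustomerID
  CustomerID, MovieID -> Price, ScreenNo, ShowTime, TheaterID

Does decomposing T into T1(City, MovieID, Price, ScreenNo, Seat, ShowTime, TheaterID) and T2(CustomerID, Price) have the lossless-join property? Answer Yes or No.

No

T1 ∩ T2 = {Price}; its closure under F is {Price}.
The closure covers neither T1 nor T2 entirely; the join is not lossless.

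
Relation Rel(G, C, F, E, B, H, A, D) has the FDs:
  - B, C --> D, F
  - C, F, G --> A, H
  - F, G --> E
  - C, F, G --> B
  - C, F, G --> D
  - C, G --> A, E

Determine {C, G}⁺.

{A, C, E, G}

Start with {C, G}.
C, G --> A, E applies; add {A, E} → now {A, C, E, G}.
No further FD applies.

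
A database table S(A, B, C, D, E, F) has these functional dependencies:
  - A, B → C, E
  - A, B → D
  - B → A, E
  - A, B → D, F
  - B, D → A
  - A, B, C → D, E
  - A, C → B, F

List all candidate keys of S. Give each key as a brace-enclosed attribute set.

{A, C}, {B}

{B} is a candidate key since {B}⁺ = {A, B, C, D, E, F} covers every attribute.
{A, C} is a candidate key since {A, C}⁺ = {A, B, C, D, E, F} covers every attribute.
Any other superkey properly contains one of these, so there are no further candidate keys.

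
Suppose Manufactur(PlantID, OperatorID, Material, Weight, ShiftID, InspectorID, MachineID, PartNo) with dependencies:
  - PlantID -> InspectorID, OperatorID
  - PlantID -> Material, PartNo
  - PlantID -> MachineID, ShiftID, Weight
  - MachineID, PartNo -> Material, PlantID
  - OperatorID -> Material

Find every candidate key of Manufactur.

{MachineID, PartNo}, {PlantID}

{PlantID}⁺ = {InspectorID, MachineID, Material, OperatorID, PartNo, PlantID, ShiftID, Weight}, which is every attribute, so {PlantID} is a candidate key.
{MachineID, PartNo}⁺ = {InspectorID, MachineID, Material, OperatorID, PartNo, PlantID, ShiftID, Weight}, which is every attribute, so {MachineID, PartNo} is a candidate key.
No proper subset of any of these is a key, and no other minimal superkey exists.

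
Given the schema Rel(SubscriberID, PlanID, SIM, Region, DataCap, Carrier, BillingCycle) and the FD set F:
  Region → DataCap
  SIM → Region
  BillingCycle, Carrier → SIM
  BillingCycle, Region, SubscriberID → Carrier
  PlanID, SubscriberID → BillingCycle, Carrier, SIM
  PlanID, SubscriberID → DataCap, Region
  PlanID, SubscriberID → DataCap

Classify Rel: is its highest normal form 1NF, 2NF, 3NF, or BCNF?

2NF

Candidate key: {PlanID, SubscriberID}. Prime attributes: {PlanID, SubscriberID}.
For Region → DataCap we have {Region}⁺ = {DataCap, Region}; {Region} is not a superkey, so BCNF fails.
Region → DataCap has non-prime {DataCap} on the right and a non-superkey on the left, so 3NF fails.
Checking every proper subset of each key, none determines a non-prime attribute — 2NF is satisfied.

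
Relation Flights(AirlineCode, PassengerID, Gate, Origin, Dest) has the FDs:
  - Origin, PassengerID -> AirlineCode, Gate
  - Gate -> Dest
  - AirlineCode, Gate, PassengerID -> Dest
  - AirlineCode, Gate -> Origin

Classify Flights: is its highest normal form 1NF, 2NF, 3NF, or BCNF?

1NF

Candidate keys: {AirlineCode, Gate, PassengerID}, {Origin, PassengerID}. Prime attributes: {AirlineCode, Gate, Origin, PassengerID}.
Gate -> Dest: {Gate}⁺ = {Dest, Gate}, which is not all of the attributes, so the left side is not a superkey — BCNF is violated.
Gate -> Dest determines the non-prime attribute {Dest} from a non-superkey — 3NF is violated.
{Gate} is a proper subset of the key {AirlineCode, Gate, PassengerID}, and {Gate}⁺ contains the non-prime attribute {Dest} — a partial dependency, so 2NF is violated.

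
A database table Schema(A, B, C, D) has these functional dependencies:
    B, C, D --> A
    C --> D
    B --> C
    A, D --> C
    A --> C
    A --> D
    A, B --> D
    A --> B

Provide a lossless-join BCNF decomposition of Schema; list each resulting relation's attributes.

{A, B, C}; {C, D}

Candidate keys of the original relation: {A}, {B}.
Within {A, B, C, D}: {C}⁺ ∩ {A, B, C, D} = {C, D}, not the whole set, so C --> D violates BCNF; decompose into {C, D} and {A, B, C}.
{C, D}: every determinant is a superkey — BCNF.
{A, B, C}: every determinant is a superkey — BCNF.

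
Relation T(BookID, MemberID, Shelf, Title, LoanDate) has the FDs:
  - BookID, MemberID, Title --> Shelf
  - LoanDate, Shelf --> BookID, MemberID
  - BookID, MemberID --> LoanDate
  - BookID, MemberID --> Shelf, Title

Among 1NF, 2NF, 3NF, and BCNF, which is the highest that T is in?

Candidate keys: {BookID, MemberID}, {LoanDate, Shelf}. Prime attributes: {BookID, LoanDate, MemberID, Shelf}.
Each dependency's left side is a superkey — BCNF holds.

BCNF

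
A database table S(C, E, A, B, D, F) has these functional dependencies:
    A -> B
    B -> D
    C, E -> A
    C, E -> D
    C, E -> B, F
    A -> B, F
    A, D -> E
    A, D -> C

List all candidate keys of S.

{A}, {C, E}

Closure of {A} is {A, B, C, D, E, F}, the whole schema; {A} is a candidate key.
Closure of {C, E} is {A, B, C, D, E, F}, the whole schema; {C, E} is a candidate key.
These are minimal and exhaustive — every other superkey contains one of them.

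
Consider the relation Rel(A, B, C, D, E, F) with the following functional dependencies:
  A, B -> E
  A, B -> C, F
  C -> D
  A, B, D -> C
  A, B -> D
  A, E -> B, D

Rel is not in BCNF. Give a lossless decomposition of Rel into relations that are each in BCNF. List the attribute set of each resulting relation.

{A, B, C, E, F}; {C, D}

Candidate keys of the original relation: {A, B}, {A, E}.
{A, B, C, D, E, F}: {C} determines {C, D} here but is not a superkey — split on C -> D, giving {C, D} and {A, B, C, E, F}.
{C, D} is in BCNF.
{A, B, C, E, F} is in BCNF.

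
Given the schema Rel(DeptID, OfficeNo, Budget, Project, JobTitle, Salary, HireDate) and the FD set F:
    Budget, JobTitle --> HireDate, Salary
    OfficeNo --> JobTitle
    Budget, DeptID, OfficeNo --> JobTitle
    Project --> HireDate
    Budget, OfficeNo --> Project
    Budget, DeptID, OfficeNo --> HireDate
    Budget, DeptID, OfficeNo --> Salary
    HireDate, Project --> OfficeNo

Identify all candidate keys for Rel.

No FD produces {Budget, DeptID}, so they must be in every candidate key.
{Budget, DeptID, OfficeNo} is a candidate key since {Budget, DeptID, OfficeNo}⁺ = {Budget, DeptID, HireDate, JobTitle, OfficeNo, Project, Salary} covers every attribute.
{Budget, DeptID, Project} is a candidate key since {Budget, DeptID, Project}⁺ = {Budget, DeptID, HireDate, JobTitle, OfficeNo, Project, Salary} covers every attribute.
Any other superkey properly contains one of these, so there are no further candidate keys.

{Budget, DeptID, OfficeNo}, {Budget, DeptID, Project}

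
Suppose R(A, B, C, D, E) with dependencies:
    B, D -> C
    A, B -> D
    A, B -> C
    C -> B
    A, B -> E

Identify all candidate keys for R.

{A, B}, {A, C}

Attributes never on any right-hand side: {A} — every candidate key must contain it.
{A, B}⁺ = {A, B, C, D, E}, which is every attribute, so {A, B} is a candidate key.
{A, C}⁺ = {A, B, C, D, E}, which is every attribute, so {A, C} is a candidate key.
No proper subset of any of these is a key, and no other minimal superkey exists.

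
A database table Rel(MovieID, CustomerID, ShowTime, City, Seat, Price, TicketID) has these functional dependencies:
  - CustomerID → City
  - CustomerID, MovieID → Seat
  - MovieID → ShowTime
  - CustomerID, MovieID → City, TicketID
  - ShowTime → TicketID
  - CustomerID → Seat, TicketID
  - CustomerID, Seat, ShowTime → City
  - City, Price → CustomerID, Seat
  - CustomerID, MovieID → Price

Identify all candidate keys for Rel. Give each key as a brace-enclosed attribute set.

{MovieID} never appears on the right of any FD, so every key must include it.
{CustomerID, MovieID}⁺ = {City, CustomerID, MovieID, Price, Seat, ShowTime, TicketID} — all of the relation — so {CustomerID, MovieID} is a candidate key.
{City, MovieID, Price}⁺ = {City, CustomerID, MovieID, Price, Seat, ShowTime, TicketID} — all of the relation — so {City, MovieID, Price} is a candidate key.
These are minimal and exhaustive — every other superkey contains one of them.

{City, MovieID, Price}, {CustomerID, MovieID}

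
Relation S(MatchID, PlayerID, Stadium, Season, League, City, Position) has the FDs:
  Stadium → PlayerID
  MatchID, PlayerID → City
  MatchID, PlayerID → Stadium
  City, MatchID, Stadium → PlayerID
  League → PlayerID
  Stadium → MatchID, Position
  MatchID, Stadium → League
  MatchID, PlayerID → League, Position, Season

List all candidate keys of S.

{Stadium} is a candidate key since {Stadium}⁺ = {City, League, MatchID, PlayerID, Position, Season, Stadium} covers every attribute.
{League, MatchID} is a candidate key since {League, MatchID}⁺ = {City, League, MatchID, PlayerID, Position, Season, Stadium} covers every attribute.
{MatchID, PlayerID} is a candidate key since {MatchID, PlayerID}⁺ = {City, League, MatchID, PlayerID, Position, Season, Stadium} covers every attribute.
These are minimal and exhaustive — every other superkey contains one of them.

{League, MatchID}, {MatchID, PlayerID}, {Stadium}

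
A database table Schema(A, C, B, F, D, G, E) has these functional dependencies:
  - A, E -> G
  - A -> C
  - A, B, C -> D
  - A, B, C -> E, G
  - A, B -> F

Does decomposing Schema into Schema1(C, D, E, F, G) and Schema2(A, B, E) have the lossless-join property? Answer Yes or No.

No

Common attributes: {E}; their closure is {E}.
The closure covers neither Schema1 nor Schema2 entirely; the join is not lossless.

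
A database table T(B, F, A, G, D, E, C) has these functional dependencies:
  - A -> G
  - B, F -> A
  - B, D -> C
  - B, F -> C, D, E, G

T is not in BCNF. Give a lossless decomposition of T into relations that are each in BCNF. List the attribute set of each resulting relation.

{A, B, D, E, F}; {A, G}; {B, C, D}

Candidate key of the original relation: {B, F}.
{A, B, C, D, E, F, G}: {A} determines {A, G} here but is not a superkey — split on A -> G, giving {A, G} and {A, B, C, D, E, F}.
{A, G} has no BCNF violation.
{A, B, C, D, E, F}: {B, D} determines {B, C, D} here but is not a superkey — split on B, D -> C, giving {B, C, D} and {A, B, D, E, F}.
{B, C, D} has no BCNF violation.
{A, B, D, E, F} has no BCNF violation.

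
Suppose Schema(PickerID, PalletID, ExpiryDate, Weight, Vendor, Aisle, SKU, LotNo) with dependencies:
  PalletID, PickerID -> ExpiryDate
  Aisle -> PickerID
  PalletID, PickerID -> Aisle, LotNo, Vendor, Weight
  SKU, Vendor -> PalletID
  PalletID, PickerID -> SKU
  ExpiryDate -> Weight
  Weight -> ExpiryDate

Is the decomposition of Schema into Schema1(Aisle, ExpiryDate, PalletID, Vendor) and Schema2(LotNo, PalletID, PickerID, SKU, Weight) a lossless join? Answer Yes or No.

No

Common attributes: {PalletID}; their closure is {PalletID}.
The closure covers neither Schema1 nor Schema2 entirely; the join is not lossless.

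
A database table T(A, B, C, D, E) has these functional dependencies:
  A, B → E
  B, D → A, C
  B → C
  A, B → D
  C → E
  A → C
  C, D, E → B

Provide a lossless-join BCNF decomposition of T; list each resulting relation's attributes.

Candidate keys of the original relation: {A, B}, {A, D}, {B, D}, {C, D}.
Within {A, B, C, D, E}: {B}⁺ ∩ {A, B, C, D, E} = {B, C, E}, not the whole set, so B → C, E violates BCNF; decompose into {B, C, E} and {A, B, D}.
Within {B, C, E}: {C}⁺ ∩ {B, C, E} = {C, E}, not the whole set, so C → E violates BCNF; decompose into {C, E} and {B, C}.
{C, E} is in BCNF.
{B, C} is in BCNF.
{A, B, D} is in BCNF.

{A, B, D}; {B, C}; {C, E}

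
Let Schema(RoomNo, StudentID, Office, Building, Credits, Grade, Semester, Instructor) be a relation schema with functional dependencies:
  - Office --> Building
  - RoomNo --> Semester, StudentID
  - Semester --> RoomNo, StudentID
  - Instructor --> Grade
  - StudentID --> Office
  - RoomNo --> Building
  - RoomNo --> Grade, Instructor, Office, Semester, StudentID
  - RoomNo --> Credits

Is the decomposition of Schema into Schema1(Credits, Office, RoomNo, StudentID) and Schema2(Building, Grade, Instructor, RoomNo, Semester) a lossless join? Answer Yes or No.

Yes

Schema1 ∩ Schema2 = {RoomNo}; its closure under F is {Building, Credits, Grade, Instructor, Office, RoomNo, Semester, StudentID}.
Schema1 is contained in that closure, so Schema1 ∩ Schema2 --> Schema1 holds and the join is lossless.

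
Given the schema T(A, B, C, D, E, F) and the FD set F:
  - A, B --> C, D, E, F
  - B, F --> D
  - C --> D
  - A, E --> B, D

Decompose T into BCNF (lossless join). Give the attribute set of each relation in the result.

{A, B, C, E, F}; {B, D, F}

Candidate keys of the original relation: {A, B}, {A, E}.
Within {A, B, C, D, E, F}: {B, F}⁺ ∩ {A, B, C, D, E, F} = {B, D, F}, not the whole set, so B, F --> D violates BCNF; decompose into {B, D, F} and {A, B, C, E, F}.
{B, D, F} is in BCNF.
{A, B, C, E, F} is in BCNF.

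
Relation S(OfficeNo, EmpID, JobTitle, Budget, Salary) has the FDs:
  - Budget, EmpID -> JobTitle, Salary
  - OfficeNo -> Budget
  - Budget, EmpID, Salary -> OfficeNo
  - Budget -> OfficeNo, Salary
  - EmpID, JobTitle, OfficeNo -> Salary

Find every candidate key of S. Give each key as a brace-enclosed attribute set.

No FD produces {EmpID}, so it must be in every candidate key.
{Budget, EmpID} is a candidate key since {Budget, EmpID}⁺ = {Budget, EmpID, JobTitle, OfficeNo, Salary} covers every attribute.
{EmpID, OfficeNo} is a candidate key since {EmpID, OfficeNo}⁺ = {Budget, EmpID, JobTitle, OfficeNo, Salary} covers every attribute.
Any other superkey properly contains one of these, so there are no further candidate keys.

{Budget, EmpID}, {EmpID, OfficeNo}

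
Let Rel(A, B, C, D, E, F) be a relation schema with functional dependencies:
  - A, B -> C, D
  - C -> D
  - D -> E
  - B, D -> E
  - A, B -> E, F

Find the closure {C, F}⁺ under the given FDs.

{C, D, E, F}

Start with {C, F}.
C -> D applies; add {D} → now {C, D, F}.
D -> E applies; add {E} → now {C, D, E, F}.
No further FD applies.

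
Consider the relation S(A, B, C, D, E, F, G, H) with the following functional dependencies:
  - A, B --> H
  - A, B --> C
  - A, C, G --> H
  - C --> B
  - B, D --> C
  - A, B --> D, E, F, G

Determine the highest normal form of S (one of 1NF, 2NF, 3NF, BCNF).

3NF

Candidate keys: {A, B}, {A, C}. Prime attributes: {A, B, C}.
C --> B: {C}⁺ = {B, C}, which is not all of the attributes, so the left side is not a superkey — BCNF is violated.
Since {B} ⊆ prime attributes and every other non-superkey FD also has a prime right side, the schema is in 3NF.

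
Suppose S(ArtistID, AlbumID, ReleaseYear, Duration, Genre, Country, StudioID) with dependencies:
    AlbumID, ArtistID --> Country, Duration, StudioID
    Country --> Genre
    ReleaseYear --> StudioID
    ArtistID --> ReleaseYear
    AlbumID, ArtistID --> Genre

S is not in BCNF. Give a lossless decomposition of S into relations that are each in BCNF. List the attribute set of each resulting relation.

Candidate key of the original relation: {AlbumID, ArtistID}.
{AlbumID, ArtistID, Country, Duration, Genre, ReleaseYear, StudioID}: {Country} determines {Country, Genre} here but is not a superkey — split on Country --> Genre, giving {Country, Genre} and {AlbumID, ArtistID, Country, Duration, ReleaseYear, StudioID}.
{Country, Genre} has no BCNF violation.
{AlbumID, ArtistID, Country, Duration, ReleaseYear, StudioID}: {ReleaseYear} determines {ReleaseYear, StudioID} here but is not a superkey — split on ReleaseYear --> StudioID, giving {ReleaseYear, StudioID} and {AlbumID, ArtistID, Country, Duration, ReleaseYear}.
{ReleaseYear, StudioID} has no BCNF violation.
{AlbumID, ArtistID, Country, Duration, ReleaseYear}: {ArtistID} determines {ArtistID, ReleaseYear} here but is not a superkey — split on ArtistID --> ReleaseYear, giving {ArtistID, ReleaseYear} and {AlbumID, ArtistID, Country, Duration}.
{ArtistID, ReleaseYear} has no BCNF violation.
{AlbumID, ArtistID, Country, Duration} has no BCNF violation.

{AlbumID, ArtistID, Country, Duration}; {ArtistID, ReleaseYear}; {Country, Genre}; {ReleaseYear, StudioID}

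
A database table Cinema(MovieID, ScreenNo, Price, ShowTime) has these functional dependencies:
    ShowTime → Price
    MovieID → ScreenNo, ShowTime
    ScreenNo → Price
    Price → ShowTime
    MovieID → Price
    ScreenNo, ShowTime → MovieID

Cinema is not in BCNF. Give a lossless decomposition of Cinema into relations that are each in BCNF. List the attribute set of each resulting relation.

{MovieID, ScreenNo, ShowTime}; {Price, ShowTime}

Candidate keys of the original relation: {MovieID}, {ScreenNo}.
In {MovieID, Price, ScreenNo, ShowTime}, {ShowTime} is not a superkey ({ShowTime}⁺ restricted to this set is {Price, ShowTime}), so split on ShowTime → Price into {Price, ShowTime} and {MovieID, ScreenNo, ShowTime}.
{Price, ShowTime}: every determinant is a superkey — BCNF.
{MovieID, ScreenNo, ShowTime}: every determinant is a superkey — BCNF.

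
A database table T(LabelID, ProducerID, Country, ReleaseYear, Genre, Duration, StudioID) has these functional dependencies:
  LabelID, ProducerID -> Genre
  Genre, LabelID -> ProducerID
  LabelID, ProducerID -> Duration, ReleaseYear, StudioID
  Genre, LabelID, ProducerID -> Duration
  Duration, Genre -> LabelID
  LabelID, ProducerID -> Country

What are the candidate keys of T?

{Duration, Genre}, {Genre, LabelID}, {LabelID, ProducerID}

{Duration, Genre}⁺ = {Country, Duration, Genre, LabelID, ProducerID, ReleaseYear, StudioID} — all of the relation — so {Duration, Genre} is a candidate key.
{Genre, LabelID}⁺ = {Country, Duration, Genre, LabelID, ProducerID, ReleaseYear, StudioID} — all of the relation — so {Genre, LabelID} is a candidate key.
{LabelID, ProducerID}⁺ = {Country, Duration, Genre, LabelID, ProducerID, ReleaseYear, StudioID} — all of the relation — so {LabelID, ProducerID} is a candidate key.
Any other superkey properly contains one of these, so there are no further candidate keys.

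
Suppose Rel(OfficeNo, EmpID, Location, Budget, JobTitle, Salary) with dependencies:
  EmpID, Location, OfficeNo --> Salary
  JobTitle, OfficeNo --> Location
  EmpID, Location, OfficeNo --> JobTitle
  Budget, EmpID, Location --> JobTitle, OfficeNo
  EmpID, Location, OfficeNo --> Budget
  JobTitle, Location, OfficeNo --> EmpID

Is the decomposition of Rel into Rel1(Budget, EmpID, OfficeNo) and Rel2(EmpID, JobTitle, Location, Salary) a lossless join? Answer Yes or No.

No

Common attributes: {EmpID}; their closure is {EmpID}.
Neither Rel1 nor Rel2 is contained in that closure, so the decomposition is lossy.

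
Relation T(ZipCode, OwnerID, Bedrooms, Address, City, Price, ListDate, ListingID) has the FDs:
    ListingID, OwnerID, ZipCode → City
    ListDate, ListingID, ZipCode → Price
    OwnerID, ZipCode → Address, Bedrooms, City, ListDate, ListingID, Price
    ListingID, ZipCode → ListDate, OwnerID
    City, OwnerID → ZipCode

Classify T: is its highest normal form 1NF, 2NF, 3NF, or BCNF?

BCNF

Candidate keys: {City, OwnerID}, {ListingID, ZipCode}, {OwnerID, ZipCode}. Prime attributes: {City, ListingID, OwnerID, ZipCode}.
Each dependency's left side is a superkey — BCNF holds.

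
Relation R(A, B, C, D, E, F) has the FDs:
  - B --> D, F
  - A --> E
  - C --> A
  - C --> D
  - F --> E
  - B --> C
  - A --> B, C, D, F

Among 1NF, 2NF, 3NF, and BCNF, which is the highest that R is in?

Candidate keys: {A}, {B}, {C}. Prime attributes: {A, B, C}.
F --> E: {F}⁺ = {E, F}, which is not all of the attributes, so the left side is not a superkey — BCNF is violated.
Because {E} is non-prime and the left side of F --> E is not a superkey, the relation is not in 3NF.
Every candidate key is a single attribute, so no partial dependency is possible; 2NF holds.

2NF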